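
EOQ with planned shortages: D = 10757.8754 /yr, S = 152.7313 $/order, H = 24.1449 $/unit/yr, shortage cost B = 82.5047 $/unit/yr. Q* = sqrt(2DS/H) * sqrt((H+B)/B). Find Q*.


sqrt(2DS/H) = 368.9178
sqrt((H+B)/B) = 1.1369
Q* = 368.9178 * 1.1369 = 419.4400

419.4400 units


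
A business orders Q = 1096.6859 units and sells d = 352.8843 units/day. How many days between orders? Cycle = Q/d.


Cycle = 1096.6859 / 352.8843 = 3.1078

3.1078 days


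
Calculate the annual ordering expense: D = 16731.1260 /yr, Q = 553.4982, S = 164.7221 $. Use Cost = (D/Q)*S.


Number of orders = D/Q = 30.2280
Cost = 30.2280 * 164.7221 = 4979.2144

4979.2144 $/yr


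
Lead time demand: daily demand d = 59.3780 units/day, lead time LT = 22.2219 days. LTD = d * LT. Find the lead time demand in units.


LTD = 59.3780 * 22.2219 = 1319.4920

1319.4920 units


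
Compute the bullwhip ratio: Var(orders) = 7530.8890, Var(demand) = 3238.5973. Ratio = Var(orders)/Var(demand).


BW = 7530.8890 / 3238.5973 = 2.3254

2.3254


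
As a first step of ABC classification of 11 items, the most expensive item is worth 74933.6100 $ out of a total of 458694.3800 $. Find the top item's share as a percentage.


Top item = 74933.6100
Total = 458694.3800
Percentage = 74933.6100 / 458694.3800 * 100 = 16.3363

16.3363%


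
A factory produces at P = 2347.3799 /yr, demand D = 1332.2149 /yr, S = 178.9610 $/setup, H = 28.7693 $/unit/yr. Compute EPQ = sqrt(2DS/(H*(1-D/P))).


1 - D/P = 1 - 0.5675 = 0.4325
H*(1-D/P) = 12.4418
2DS = 476829.0214
EPQ = sqrt(38324.8206) = 195.7673

195.7673 units


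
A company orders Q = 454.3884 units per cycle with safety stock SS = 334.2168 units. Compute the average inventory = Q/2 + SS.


Q/2 = 227.1942
Avg = 227.1942 + 334.2168 = 561.4110

561.4110 units


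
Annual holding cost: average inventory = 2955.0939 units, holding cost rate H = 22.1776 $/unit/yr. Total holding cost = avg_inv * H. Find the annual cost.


Cost = 2955.0939 * 22.1776 = 65536.8905

65536.8905 $/yr


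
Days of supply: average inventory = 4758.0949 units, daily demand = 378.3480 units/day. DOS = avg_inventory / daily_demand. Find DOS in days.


DOS = 4758.0949 / 378.3480 = 12.5760

12.5760 days


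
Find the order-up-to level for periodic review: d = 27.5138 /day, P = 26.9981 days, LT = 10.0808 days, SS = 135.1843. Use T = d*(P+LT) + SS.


P + LT = 37.0789
d*(P+LT) = 27.5138 * 37.0789 = 1020.1814
T = 1020.1814 + 135.1843 = 1155.3657

1155.3657 units


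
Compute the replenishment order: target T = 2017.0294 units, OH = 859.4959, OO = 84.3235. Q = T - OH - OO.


Inventory position = OH + OO = 859.4959 + 84.3235 = 943.8194
Q = 2017.0294 - 943.8194 = 1073.2100

1073.2100 units


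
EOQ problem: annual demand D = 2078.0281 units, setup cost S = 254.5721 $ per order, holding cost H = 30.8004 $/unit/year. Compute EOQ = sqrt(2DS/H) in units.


2*D*S = 2 * 2078.0281 * 254.5721 = 1058015.9546
2*D*S/H = 34350.7212
EOQ = sqrt(34350.7212) = 185.3395

185.3395 units


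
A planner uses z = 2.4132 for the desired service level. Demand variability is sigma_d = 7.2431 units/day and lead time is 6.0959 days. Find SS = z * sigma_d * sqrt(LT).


sqrt(LT) = sqrt(6.0959) = 2.4690
SS = 2.4132 * 7.2431 * 2.4690 = 43.1556

43.1556 units


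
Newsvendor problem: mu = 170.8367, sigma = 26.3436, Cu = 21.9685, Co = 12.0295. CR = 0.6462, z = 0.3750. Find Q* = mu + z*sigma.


CR = Cu/(Cu+Co) = 21.9685/(21.9685+12.0295) = 0.6462
z = 0.3750
Q* = 170.8367 + 0.3750 * 26.3436 = 180.7156

180.7156 units


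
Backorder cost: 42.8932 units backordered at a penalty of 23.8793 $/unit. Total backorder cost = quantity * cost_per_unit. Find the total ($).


Total = 42.8932 * 23.8793 = 1024.2596

1024.2596 $


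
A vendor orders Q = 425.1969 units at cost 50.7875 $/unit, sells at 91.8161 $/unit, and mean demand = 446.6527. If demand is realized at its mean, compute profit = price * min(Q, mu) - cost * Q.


Sales at mu = min(425.1969, 446.6527) = 425.1969
Revenue = 91.8161 * 425.1969 = 39039.9211
Total cost = 50.7875 * 425.1969 = 21594.6876
Profit = 39039.9211 - 21594.6876 = 17445.2335

17445.2335 $


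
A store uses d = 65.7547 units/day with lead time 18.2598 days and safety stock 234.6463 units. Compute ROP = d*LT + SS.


d*LT = 65.7547 * 18.2598 = 1200.6677
ROP = 1200.6677 + 234.6463 = 1435.3140

1435.3140 units


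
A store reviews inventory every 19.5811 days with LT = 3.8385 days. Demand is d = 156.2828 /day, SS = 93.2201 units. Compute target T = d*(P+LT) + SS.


P + LT = 23.4196
d*(P+LT) = 156.2828 * 23.4196 = 3660.0807
T = 3660.0807 + 93.2201 = 3753.3008

3753.3008 units


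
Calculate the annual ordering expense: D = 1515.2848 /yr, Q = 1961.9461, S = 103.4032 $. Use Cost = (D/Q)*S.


Number of orders = D/Q = 0.7723
Cost = 0.7723 * 103.4032 = 79.8622

79.8622 $/yr


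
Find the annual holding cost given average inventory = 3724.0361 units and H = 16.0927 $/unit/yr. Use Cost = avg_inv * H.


Cost = 3724.0361 * 16.0927 = 59929.7957

59929.7957 $/yr


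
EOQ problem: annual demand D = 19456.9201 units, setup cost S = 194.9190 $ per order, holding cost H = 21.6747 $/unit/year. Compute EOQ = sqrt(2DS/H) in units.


2*D*S = 2 * 19456.9201 * 194.9190 = 7585046.8179
2*D*S/H = 349949.3335
EOQ = sqrt(349949.3335) = 591.5652

591.5652 units


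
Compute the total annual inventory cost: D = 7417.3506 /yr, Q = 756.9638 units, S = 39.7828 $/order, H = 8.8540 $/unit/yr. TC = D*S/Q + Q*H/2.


Ordering cost = D*S/Q = 389.8244
Holding cost = Q*H/2 = 3351.0787
TC = 389.8244 + 3351.0787 = 3740.9032

3740.9032 $/yr


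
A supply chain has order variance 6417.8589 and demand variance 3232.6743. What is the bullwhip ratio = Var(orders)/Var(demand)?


BW = 6417.8589 / 3232.6743 = 1.9853

1.9853


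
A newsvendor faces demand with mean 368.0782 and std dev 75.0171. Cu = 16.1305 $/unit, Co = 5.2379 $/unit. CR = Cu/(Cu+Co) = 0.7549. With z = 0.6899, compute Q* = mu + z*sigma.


CR = Cu/(Cu+Co) = 16.1305/(16.1305+5.2379) = 0.7549
z = 0.6899
Q* = 368.0782 + 0.6899 * 75.0171 = 419.8325

419.8325 units


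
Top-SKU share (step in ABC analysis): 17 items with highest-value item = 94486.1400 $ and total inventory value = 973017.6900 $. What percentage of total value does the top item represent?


Top item = 94486.1400
Total = 973017.6900
Percentage = 94486.1400 / 973017.6900 * 100 = 9.7106

9.7106%


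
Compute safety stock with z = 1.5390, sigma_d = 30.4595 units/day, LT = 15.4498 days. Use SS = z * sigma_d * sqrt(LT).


sqrt(LT) = sqrt(15.4498) = 3.9306
SS = 1.5390 * 30.4595 * 3.9306 = 184.2565

184.2565 units


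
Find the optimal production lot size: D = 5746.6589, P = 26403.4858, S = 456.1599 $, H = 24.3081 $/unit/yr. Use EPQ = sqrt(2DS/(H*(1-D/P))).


1 - D/P = 1 - 0.2176 = 0.7824
H*(1-D/P) = 19.0175
2DS = 5242790.6983
EPQ = sqrt(275682.4769) = 525.0547

525.0547 units


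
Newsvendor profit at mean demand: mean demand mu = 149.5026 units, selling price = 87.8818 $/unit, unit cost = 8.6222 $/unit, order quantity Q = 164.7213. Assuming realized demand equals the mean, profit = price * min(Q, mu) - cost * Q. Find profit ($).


Sales at mu = min(164.7213, 149.5026) = 149.5026
Revenue = 87.8818 * 149.5026 = 13138.5576
Total cost = 8.6222 * 164.7213 = 1420.2600
Profit = 13138.5576 - 1420.2600 = 11718.2976

11718.2976 $


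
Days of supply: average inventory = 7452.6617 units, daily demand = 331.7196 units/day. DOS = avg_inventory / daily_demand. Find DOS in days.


DOS = 7452.6617 / 331.7196 = 22.4668

22.4668 days


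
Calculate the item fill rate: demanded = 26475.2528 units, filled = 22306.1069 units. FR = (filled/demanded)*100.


FR = 22306.1069 / 26475.2528 * 100 = 84.2527

84.2527%


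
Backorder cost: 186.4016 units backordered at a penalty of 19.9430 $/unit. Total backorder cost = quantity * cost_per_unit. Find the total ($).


Total = 186.4016 * 19.9430 = 3717.4071

3717.4071 $


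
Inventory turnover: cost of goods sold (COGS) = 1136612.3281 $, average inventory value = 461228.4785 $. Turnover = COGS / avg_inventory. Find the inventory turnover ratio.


Turnover = 1136612.3281 / 461228.4785 = 2.4643

2.4643


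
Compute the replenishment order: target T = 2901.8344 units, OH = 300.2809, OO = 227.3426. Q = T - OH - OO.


Inventory position = OH + OO = 300.2809 + 227.3426 = 527.6235
Q = 2901.8344 - 527.6235 = 2374.2109

2374.2109 units


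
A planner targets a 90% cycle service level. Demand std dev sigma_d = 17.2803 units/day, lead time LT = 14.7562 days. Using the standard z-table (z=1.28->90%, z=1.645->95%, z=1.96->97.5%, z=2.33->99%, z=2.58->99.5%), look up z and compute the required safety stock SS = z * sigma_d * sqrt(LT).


From the table, SL = 90% corresponds to z = 1.28
sqrt(LT) = sqrt(14.7562) = 3.8414
SS = 1.28 * 17.2803 * 3.8414 = 84.9667

84.9667 units


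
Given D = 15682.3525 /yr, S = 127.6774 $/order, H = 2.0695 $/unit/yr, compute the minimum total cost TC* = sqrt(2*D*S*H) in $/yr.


2*D*S*H = 8287445.1694
TC* = sqrt(8287445.1694) = 2878.7923

2878.7923 $/yr


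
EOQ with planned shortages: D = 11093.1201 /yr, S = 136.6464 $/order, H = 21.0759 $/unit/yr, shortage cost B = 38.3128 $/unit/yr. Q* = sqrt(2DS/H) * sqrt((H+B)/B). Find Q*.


sqrt(2DS/H) = 379.2695
sqrt((H+B)/B) = 1.2450
Q* = 379.2695 * 1.2450 = 472.2020

472.2020 units


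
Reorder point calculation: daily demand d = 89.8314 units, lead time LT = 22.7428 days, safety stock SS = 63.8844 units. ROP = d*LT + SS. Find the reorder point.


d*LT = 89.8314 * 22.7428 = 2043.0176
ROP = 2043.0176 + 63.8844 = 2106.9020

2106.9020 units


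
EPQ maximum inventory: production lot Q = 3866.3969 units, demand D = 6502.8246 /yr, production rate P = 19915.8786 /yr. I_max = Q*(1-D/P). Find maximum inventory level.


D/P = 0.3265
1 - D/P = 0.6735
I_max = 3866.3969 * 0.6735 = 2603.9620

2603.9620 units


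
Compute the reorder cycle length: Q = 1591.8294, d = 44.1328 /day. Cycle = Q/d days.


Cycle = 1591.8294 / 44.1328 = 36.0691

36.0691 days


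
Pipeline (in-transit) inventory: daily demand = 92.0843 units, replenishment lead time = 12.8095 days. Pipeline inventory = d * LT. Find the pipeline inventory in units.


Pipeline = 92.0843 * 12.8095 = 1179.5538

1179.5538 units


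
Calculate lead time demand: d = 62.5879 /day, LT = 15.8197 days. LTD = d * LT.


LTD = 62.5879 * 15.8197 = 990.1218

990.1218 units


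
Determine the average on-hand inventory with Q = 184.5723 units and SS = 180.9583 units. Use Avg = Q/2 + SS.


Q/2 = 92.2862
Avg = 92.2862 + 180.9583 = 273.2445

273.2445 units


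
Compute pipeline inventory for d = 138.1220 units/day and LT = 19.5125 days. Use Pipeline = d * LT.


Pipeline = 138.1220 * 19.5125 = 2695.1055

2695.1055 units


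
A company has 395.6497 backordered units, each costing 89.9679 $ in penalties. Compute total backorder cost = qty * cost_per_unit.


Total = 395.6497 * 89.9679 = 35595.7726

35595.7726 $


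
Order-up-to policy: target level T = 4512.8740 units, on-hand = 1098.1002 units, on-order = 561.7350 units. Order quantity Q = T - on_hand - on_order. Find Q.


Inventory position = OH + OO = 1098.1002 + 561.7350 = 1659.8352
Q = 4512.8740 - 1659.8352 = 2853.0388

2853.0388 units


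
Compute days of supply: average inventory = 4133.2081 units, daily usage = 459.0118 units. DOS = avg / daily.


DOS = 4133.2081 / 459.0118 = 9.0046

9.0046 days


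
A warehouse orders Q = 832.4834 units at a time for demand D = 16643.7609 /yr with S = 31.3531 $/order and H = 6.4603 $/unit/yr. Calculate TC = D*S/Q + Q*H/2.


Ordering cost = D*S/Q = 626.8395
Holding cost = Q*H/2 = 2689.0463
TC = 626.8395 + 2689.0463 = 3315.8858

3315.8858 $/yr


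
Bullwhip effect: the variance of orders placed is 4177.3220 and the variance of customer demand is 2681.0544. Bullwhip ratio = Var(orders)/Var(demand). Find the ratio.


BW = 4177.3220 / 2681.0544 = 1.5581

1.5581


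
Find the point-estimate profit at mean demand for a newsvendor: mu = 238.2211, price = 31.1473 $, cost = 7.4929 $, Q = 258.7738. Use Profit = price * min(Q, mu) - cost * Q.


Sales at mu = min(258.7738, 238.2211) = 238.2211
Revenue = 31.1473 * 238.2211 = 7419.9441
Total cost = 7.4929 * 258.7738 = 1938.9662
Profit = 7419.9441 - 1938.9662 = 5480.9779

5480.9779 $


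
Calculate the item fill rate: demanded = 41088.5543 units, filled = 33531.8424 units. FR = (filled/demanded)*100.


FR = 33531.8424 / 41088.5543 * 100 = 81.6087

81.6087%


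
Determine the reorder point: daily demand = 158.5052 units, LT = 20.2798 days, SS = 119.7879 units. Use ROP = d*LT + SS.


d*LT = 158.5052 * 20.2798 = 3214.4538
ROP = 3214.4538 + 119.7879 = 3334.2417

3334.2417 units


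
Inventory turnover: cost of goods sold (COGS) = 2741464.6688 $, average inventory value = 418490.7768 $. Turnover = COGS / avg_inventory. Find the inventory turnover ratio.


Turnover = 2741464.6688 / 418490.7768 = 6.5508

6.5508


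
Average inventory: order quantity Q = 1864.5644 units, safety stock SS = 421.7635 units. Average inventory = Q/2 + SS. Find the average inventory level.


Q/2 = 932.2822
Avg = 932.2822 + 421.7635 = 1354.0457

1354.0457 units


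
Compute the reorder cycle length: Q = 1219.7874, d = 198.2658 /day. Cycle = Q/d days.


Cycle = 1219.7874 / 198.2658 = 6.1523

6.1523 days


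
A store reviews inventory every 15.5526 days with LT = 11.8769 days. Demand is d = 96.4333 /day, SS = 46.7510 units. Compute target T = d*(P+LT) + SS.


P + LT = 27.4295
d*(P+LT) = 96.4333 * 27.4295 = 2645.1172
T = 2645.1172 + 46.7510 = 2691.8682

2691.8682 units


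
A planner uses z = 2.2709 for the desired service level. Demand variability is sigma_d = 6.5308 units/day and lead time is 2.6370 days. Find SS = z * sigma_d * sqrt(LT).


sqrt(LT) = sqrt(2.6370) = 1.6239
SS = 2.2709 * 6.5308 * 1.6239 = 24.0835

24.0835 units


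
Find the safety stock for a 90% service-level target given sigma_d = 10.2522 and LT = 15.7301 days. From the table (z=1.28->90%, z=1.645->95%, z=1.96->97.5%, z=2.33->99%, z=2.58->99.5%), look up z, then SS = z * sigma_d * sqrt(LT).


From the table, SL = 90% corresponds to z = 1.28
sqrt(LT) = sqrt(15.7301) = 3.9661
SS = 1.28 * 10.2522 * 3.9661 = 52.0466

52.0466 units


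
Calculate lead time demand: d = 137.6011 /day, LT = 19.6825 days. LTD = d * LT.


LTD = 137.6011 * 19.6825 = 2708.3337

2708.3337 units


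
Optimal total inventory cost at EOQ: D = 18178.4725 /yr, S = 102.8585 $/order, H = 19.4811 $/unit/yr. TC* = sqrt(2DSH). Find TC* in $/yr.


2*D*S*H = 72851927.2984
TC* = sqrt(72851927.2984) = 8535.3340

8535.3340 $/yr


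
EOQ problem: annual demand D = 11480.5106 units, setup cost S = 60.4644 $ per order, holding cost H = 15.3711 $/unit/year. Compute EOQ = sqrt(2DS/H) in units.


2*D*S = 2 * 11480.5106 * 60.4644 = 1388324.3702
2*D*S/H = 90320.4306
EOQ = sqrt(90320.4306) = 300.5336

300.5336 units


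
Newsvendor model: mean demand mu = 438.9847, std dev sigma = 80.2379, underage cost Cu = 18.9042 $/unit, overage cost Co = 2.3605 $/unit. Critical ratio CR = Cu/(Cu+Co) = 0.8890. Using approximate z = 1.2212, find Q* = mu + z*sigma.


CR = Cu/(Cu+Co) = 18.9042/(18.9042+2.3605) = 0.8890
z = 1.2212
Q* = 438.9847 + 1.2212 * 80.2379 = 536.9712

536.9712 units


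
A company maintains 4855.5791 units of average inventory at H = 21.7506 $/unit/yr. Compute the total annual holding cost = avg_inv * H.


Cost = 4855.5791 * 21.7506 = 105611.7588

105611.7588 $/yr


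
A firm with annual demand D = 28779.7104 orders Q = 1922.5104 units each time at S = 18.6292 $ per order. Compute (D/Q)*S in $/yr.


Number of orders = D/Q = 14.9699
Cost = 14.9699 * 18.6292 = 278.8765

278.8765 $/yr


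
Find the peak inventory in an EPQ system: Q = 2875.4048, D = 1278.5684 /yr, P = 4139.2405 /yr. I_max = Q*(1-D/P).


D/P = 0.3089
1 - D/P = 0.6911
I_max = 2875.4048 * 0.6911 = 1987.2221

1987.2221 units


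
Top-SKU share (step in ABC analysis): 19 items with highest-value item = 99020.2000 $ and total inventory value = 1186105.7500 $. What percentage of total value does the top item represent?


Top item = 99020.2000
Total = 1186105.7500
Percentage = 99020.2000 / 1186105.7500 * 100 = 8.3483

8.3483%


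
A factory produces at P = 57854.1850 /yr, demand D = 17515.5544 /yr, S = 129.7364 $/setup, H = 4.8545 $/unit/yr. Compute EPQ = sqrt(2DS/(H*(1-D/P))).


1 - D/P = 1 - 0.3028 = 0.6972
H*(1-D/P) = 3.3848
2DS = 4544809.9437
EPQ = sqrt(1342718.1213) = 1158.7571

1158.7571 units


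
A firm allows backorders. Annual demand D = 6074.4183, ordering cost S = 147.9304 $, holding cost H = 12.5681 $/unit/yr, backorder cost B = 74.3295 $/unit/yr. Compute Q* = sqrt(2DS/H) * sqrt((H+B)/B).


sqrt(2DS/H) = 378.1475
sqrt((H+B)/B) = 1.0812
Q* = 378.1475 * 1.0812 = 408.8693

408.8693 units


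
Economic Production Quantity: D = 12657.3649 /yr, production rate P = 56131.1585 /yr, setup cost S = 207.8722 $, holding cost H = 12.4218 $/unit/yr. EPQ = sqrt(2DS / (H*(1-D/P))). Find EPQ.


1 - D/P = 1 - 0.2255 = 0.7745
H*(1-D/P) = 9.6207
2DS = 5262228.5759
EPQ = sqrt(546967.6522) = 739.5726

739.5726 units


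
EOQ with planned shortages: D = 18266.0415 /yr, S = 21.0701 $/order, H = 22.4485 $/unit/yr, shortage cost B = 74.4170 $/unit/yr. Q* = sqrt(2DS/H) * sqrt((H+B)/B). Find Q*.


sqrt(2DS/H) = 185.1727
sqrt((H+B)/B) = 1.1409
Q* = 185.1727 * 1.1409 = 211.2639

211.2639 units


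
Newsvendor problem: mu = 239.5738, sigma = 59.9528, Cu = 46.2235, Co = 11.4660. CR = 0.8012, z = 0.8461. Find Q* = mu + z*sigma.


CR = Cu/(Cu+Co) = 46.2235/(46.2235+11.4660) = 0.8012
z = 0.8461
Q* = 239.5738 + 0.8461 * 59.9528 = 290.2999

290.2999 units


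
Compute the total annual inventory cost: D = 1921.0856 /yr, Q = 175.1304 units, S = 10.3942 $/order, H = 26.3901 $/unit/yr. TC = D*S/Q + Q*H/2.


Ordering cost = D*S/Q = 114.0187
Holding cost = Q*H/2 = 2310.8544
TC = 114.0187 + 2310.8544 = 2424.8731

2424.8731 $/yr


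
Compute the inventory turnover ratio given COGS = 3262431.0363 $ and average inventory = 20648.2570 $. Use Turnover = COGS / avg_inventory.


Turnover = 3262431.0363 / 20648.2570 = 158.0003

158.0003


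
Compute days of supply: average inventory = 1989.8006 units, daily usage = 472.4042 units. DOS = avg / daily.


DOS = 1989.8006 / 472.4042 = 4.2121

4.2121 days


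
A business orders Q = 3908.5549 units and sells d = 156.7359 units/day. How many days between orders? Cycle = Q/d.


Cycle = 3908.5549 / 156.7359 = 24.9372

24.9372 days


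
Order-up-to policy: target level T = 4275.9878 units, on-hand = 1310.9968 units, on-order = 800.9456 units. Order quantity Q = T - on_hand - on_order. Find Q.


Inventory position = OH + OO = 1310.9968 + 800.9456 = 2111.9424
Q = 4275.9878 - 2111.9424 = 2164.0454

2164.0454 units


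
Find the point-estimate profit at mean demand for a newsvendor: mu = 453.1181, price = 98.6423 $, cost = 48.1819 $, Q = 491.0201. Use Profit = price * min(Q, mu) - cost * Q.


Sales at mu = min(491.0201, 453.1181) = 453.1181
Revenue = 98.6423 * 453.1181 = 44696.6116
Total cost = 48.1819 * 491.0201 = 23658.2814
Profit = 44696.6116 - 23658.2814 = 21038.3302

21038.3302 $


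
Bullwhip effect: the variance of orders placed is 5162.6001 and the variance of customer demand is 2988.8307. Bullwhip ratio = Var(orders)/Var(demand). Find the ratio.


BW = 5162.6001 / 2988.8307 = 1.7273

1.7273


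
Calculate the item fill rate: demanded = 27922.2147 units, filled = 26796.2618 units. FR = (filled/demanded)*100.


FR = 26796.2618 / 27922.2147 * 100 = 95.9675

95.9675%


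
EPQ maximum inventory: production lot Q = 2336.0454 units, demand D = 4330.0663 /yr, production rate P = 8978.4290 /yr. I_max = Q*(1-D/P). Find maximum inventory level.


D/P = 0.4823
1 - D/P = 0.5177
I_max = 2336.0454 * 0.5177 = 1209.4305

1209.4305 units


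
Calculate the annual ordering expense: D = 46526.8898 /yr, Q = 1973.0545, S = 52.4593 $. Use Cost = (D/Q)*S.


Number of orders = D/Q = 23.5811
Cost = 23.5811 * 52.4593 = 1237.0505

1237.0505 $/yr


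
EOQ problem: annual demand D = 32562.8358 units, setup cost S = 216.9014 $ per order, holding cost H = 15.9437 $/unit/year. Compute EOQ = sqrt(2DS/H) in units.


2*D*S = 2 * 32562.8358 * 216.9014 = 14125849.3460
2*D*S/H = 885983.1373
EOQ = sqrt(885983.1373) = 941.2668

941.2668 units


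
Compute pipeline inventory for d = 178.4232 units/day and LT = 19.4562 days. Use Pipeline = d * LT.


Pipeline = 178.4232 * 19.4562 = 3471.4375

3471.4375 units


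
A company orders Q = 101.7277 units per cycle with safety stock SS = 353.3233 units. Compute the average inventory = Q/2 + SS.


Q/2 = 50.8638
Avg = 50.8638 + 353.3233 = 404.1872

404.1872 units


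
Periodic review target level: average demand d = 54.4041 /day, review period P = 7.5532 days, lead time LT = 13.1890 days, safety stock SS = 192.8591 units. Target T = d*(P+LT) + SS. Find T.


P + LT = 20.7422
d*(P+LT) = 54.4041 * 20.7422 = 1128.4607
T = 1128.4607 + 192.8591 = 1321.3198

1321.3198 units


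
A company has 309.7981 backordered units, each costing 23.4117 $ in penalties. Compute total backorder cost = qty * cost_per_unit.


Total = 309.7981 * 23.4117 = 7252.9002

7252.9002 $


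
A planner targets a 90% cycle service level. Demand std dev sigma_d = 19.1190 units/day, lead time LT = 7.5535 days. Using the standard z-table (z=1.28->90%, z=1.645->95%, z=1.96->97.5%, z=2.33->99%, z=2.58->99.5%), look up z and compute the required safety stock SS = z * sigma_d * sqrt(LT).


From the table, SL = 90% corresponds to z = 1.28
sqrt(LT) = sqrt(7.5535) = 2.7484
SS = 1.28 * 19.1190 * 2.7484 = 67.2588

67.2588 units


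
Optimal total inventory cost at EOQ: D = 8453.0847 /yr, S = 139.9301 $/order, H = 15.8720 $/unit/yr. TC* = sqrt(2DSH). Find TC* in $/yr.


2*D*S*H = 37548104.3034
TC* = sqrt(37548104.3034) = 6127.6508

6127.6508 $/yr


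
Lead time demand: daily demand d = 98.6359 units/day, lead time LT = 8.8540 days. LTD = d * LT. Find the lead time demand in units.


LTD = 98.6359 * 8.8540 = 873.3223

873.3223 units


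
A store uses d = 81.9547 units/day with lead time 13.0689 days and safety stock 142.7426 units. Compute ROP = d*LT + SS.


d*LT = 81.9547 * 13.0689 = 1071.0578
ROP = 1071.0578 + 142.7426 = 1213.8004

1213.8004 units


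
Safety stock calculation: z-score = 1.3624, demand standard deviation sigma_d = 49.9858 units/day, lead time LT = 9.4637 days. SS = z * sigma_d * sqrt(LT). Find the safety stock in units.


sqrt(LT) = sqrt(9.4637) = 3.0763
SS = 1.3624 * 49.9858 * 3.0763 = 209.4989

209.4989 units


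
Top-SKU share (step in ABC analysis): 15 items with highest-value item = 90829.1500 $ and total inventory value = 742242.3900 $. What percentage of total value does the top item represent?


Top item = 90829.1500
Total = 742242.3900
Percentage = 90829.1500 / 742242.3900 * 100 = 12.2371

12.2371%


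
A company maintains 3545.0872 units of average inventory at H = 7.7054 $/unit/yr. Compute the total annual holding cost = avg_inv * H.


Cost = 3545.0872 * 7.7054 = 27316.3149

27316.3149 $/yr


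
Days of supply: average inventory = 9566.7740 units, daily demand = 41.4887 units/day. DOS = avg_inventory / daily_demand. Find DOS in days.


DOS = 9566.7740 / 41.4887 = 230.5875

230.5875 days


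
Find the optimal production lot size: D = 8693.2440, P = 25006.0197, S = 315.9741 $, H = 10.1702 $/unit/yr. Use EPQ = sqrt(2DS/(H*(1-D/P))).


1 - D/P = 1 - 0.3476 = 0.6524
H*(1-D/P) = 6.6346
2DS = 5493679.8980
EPQ = sqrt(828038.5599) = 909.9662

909.9662 units


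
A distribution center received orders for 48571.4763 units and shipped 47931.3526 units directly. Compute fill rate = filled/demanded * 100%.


FR = 47931.3526 / 48571.4763 * 100 = 98.6821

98.6821%


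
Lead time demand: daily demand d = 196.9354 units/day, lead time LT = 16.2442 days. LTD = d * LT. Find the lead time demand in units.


LTD = 196.9354 * 16.2442 = 3199.0580

3199.0580 units


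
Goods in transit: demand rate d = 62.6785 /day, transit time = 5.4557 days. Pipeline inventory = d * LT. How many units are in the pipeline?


Pipeline = 62.6785 * 5.4557 = 341.9551

341.9551 units


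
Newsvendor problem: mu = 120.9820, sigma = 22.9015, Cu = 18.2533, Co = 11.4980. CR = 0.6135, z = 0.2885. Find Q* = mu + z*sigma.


CR = Cu/(Cu+Co) = 18.2533/(18.2533+11.4980) = 0.6135
z = 0.2885
Q* = 120.9820 + 0.2885 * 22.9015 = 127.5891

127.5891 units


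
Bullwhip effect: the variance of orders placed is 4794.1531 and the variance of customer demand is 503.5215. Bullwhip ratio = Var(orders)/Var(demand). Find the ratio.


BW = 4794.1531 / 503.5215 = 9.5212

9.5212


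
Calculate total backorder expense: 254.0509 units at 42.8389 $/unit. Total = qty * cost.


Total = 254.0509 * 42.8389 = 10883.2611

10883.2611 $


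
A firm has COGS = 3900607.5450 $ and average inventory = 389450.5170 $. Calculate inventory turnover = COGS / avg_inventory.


Turnover = 3900607.5450 / 389450.5170 = 10.0157

10.0157


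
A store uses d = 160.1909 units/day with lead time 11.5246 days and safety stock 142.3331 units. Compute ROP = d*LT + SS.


d*LT = 160.1909 * 11.5246 = 1846.1360
ROP = 1846.1360 + 142.3331 = 1988.4691

1988.4691 units


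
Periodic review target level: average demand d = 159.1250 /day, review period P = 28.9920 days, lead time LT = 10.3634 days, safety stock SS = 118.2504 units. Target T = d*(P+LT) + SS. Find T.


P + LT = 39.3554
d*(P+LT) = 159.1250 * 39.3554 = 6262.4280
T = 6262.4280 + 118.2504 = 6380.6784

6380.6784 units


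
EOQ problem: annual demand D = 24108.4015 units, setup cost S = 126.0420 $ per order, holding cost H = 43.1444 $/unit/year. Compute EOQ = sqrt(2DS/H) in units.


2*D*S = 2 * 24108.4015 * 126.0420 = 6077342.2837
2*D*S/H = 140860.5122
EOQ = sqrt(140860.5122) = 375.3139

375.3139 units


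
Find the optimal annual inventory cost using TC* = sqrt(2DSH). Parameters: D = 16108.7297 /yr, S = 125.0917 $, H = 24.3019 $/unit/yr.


2*D*S*H = 97939980.6743
TC* = sqrt(97939980.6743) = 9896.4630

9896.4630 $/yr


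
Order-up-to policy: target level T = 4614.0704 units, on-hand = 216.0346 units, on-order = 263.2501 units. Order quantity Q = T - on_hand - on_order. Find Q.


Inventory position = OH + OO = 216.0346 + 263.2501 = 479.2847
Q = 4614.0704 - 479.2847 = 4134.7857

4134.7857 units


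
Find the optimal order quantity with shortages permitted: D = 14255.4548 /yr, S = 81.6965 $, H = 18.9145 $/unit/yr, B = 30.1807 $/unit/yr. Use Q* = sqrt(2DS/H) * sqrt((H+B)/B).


sqrt(2DS/H) = 350.9214
sqrt((H+B)/B) = 1.2754
Q* = 350.9214 * 1.2754 = 447.5738

447.5738 units


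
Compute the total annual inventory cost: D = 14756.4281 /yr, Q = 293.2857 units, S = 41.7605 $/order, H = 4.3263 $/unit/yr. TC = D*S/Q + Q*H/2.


Ordering cost = D*S/Q = 2101.1451
Holding cost = Q*H/2 = 634.4210
TC = 2101.1451 + 634.4210 = 2735.5661

2735.5661 $/yr


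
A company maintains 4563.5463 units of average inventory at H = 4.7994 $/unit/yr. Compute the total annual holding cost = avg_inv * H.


Cost = 4563.5463 * 4.7994 = 21902.2841

21902.2841 $/yr


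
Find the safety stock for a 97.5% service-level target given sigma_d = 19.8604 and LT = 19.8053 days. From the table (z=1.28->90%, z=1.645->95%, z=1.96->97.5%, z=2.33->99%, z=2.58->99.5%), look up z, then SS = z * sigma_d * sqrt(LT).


From the table, SL = 97.5% corresponds to z = 1.96
sqrt(LT) = sqrt(19.8053) = 4.4503
SS = 1.96 * 19.8604 * 4.4503 = 173.2347

173.2347 units


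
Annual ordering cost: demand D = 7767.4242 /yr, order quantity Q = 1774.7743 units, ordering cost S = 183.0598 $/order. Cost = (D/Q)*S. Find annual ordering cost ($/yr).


Number of orders = D/Q = 4.3766
Cost = 4.3766 * 183.0598 = 801.1741

801.1741 $/yr


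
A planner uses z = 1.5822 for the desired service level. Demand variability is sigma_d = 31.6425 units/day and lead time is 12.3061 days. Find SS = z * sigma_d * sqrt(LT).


sqrt(LT) = sqrt(12.3061) = 3.5080
SS = 1.5822 * 31.6425 * 3.5080 = 175.6274

175.6274 units


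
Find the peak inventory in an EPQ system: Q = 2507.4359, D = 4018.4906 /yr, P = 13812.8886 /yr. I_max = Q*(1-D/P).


D/P = 0.2909
1 - D/P = 0.7091
I_max = 2507.4359 * 0.7091 = 1777.9645

1777.9645 units


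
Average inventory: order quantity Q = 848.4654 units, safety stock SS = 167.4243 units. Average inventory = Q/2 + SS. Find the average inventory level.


Q/2 = 424.2327
Avg = 424.2327 + 167.4243 = 591.6570

591.6570 units


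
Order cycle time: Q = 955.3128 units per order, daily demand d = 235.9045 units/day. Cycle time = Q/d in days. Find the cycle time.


Cycle = 955.3128 / 235.9045 = 4.0496

4.0496 days


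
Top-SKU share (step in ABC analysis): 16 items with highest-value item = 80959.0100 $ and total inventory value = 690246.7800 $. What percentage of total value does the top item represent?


Top item = 80959.0100
Total = 690246.7800
Percentage = 80959.0100 / 690246.7800 * 100 = 11.7290

11.7290%


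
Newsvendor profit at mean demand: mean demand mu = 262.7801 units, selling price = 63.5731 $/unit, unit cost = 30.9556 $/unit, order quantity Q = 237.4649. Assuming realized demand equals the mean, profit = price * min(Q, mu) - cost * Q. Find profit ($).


Sales at mu = min(237.4649, 262.7801) = 237.4649
Revenue = 63.5731 * 237.4649 = 15096.3798
Total cost = 30.9556 * 237.4649 = 7350.8685
Profit = 15096.3798 - 7350.8685 = 7745.5114

7745.5114 $


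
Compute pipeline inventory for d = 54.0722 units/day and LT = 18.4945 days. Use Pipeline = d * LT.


Pipeline = 54.0722 * 18.4945 = 1000.0383

1000.0383 units


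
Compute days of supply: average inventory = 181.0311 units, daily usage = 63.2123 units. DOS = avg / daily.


DOS = 181.0311 / 63.2123 = 2.8639

2.8639 days


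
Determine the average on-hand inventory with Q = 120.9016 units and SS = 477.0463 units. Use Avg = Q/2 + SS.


Q/2 = 60.4508
Avg = 60.4508 + 477.0463 = 537.4971

537.4971 units


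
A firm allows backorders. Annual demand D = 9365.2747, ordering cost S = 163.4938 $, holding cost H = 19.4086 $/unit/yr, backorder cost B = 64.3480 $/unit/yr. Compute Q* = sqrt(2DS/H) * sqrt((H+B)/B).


sqrt(2DS/H) = 397.2179
sqrt((H+B)/B) = 1.1409
Q* = 397.2179 * 1.1409 = 453.1801

453.1801 units


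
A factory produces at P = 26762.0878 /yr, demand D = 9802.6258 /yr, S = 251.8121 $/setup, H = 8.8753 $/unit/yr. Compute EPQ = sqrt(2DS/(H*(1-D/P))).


1 - D/P = 1 - 0.3663 = 0.6337
H*(1-D/P) = 5.6244
2DS = 4936839.5764
EPQ = sqrt(877756.1745) = 936.8864

936.8864 units


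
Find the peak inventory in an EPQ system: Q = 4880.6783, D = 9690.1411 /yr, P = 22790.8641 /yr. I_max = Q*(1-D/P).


D/P = 0.4252
1 - D/P = 0.5748
I_max = 4880.6783 * 0.5748 = 2805.5283

2805.5283 units


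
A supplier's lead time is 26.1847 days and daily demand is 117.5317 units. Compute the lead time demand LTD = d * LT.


LTD = 117.5317 * 26.1847 = 3077.5323

3077.5323 units


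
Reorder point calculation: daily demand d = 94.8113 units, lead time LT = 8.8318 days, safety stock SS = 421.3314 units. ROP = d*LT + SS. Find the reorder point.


d*LT = 94.8113 * 8.8318 = 837.3544
ROP = 837.3544 + 421.3314 = 1258.6858

1258.6858 units


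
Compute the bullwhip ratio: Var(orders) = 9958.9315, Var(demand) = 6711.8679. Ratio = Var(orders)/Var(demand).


BW = 9958.9315 / 6711.8679 = 1.4838

1.4838


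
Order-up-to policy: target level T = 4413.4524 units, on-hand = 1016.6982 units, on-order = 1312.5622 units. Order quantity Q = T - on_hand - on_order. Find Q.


Inventory position = OH + OO = 1016.6982 + 1312.5622 = 2329.2604
Q = 4413.4524 - 2329.2604 = 2084.1920

2084.1920 units


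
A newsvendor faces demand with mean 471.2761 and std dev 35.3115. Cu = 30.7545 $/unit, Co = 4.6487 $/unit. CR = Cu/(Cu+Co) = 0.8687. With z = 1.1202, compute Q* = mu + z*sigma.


CR = Cu/(Cu+Co) = 30.7545/(30.7545+4.6487) = 0.8687
z = 1.1202
Q* = 471.2761 + 1.1202 * 35.3115 = 510.8320

510.8320 units


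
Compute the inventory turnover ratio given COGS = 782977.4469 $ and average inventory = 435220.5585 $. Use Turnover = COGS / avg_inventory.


Turnover = 782977.4469 / 435220.5585 = 1.7990

1.7990


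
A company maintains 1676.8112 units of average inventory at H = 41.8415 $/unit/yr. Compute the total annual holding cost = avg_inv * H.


Cost = 1676.8112 * 41.8415 = 70160.2958

70160.2958 $/yr


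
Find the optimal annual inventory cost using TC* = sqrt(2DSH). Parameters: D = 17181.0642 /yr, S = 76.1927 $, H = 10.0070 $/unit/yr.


2*D*S*H = 26199760.4088
TC* = sqrt(26199760.4088) = 5118.5702

5118.5702 $/yr


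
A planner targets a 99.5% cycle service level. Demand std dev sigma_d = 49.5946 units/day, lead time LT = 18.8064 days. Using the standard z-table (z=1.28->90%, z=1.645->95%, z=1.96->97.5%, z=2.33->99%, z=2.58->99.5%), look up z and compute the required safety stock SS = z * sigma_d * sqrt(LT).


From the table, SL = 99.5% corresponds to z = 2.58
sqrt(LT) = sqrt(18.8064) = 4.3366
SS = 2.58 * 49.5946 * 4.3366 = 554.8900

554.8900 units


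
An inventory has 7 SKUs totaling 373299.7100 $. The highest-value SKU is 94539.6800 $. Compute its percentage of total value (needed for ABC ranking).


Top item = 94539.6800
Total = 373299.7100
Percentage = 94539.6800 / 373299.7100 * 100 = 25.3254

25.3254%


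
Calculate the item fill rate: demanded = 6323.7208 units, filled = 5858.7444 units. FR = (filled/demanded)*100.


FR = 5858.7444 / 6323.7208 * 100 = 92.6471

92.6471%


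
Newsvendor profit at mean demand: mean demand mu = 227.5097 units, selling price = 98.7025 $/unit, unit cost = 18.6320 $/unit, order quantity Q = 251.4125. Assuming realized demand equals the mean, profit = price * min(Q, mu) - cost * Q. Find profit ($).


Sales at mu = min(251.4125, 227.5097) = 227.5097
Revenue = 98.7025 * 227.5097 = 22455.7762
Total cost = 18.6320 * 251.4125 = 4684.3177
Profit = 22455.7762 - 4684.3177 = 17771.4585

17771.4585 $


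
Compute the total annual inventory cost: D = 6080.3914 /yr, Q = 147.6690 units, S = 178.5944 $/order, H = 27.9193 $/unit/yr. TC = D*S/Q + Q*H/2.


Ordering cost = D*S/Q = 7353.7699
Holding cost = Q*H/2 = 2061.4076
TC = 7353.7699 + 2061.4076 = 9415.1775

9415.1775 $/yr


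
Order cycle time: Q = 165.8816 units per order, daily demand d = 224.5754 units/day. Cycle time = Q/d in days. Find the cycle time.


Cycle = 165.8816 / 224.5754 = 0.7386

0.7386 days


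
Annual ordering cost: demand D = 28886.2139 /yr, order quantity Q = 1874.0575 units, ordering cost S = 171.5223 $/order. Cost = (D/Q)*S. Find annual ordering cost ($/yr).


Number of orders = D/Q = 15.4137
Cost = 15.4137 * 171.5223 = 2643.7982

2643.7982 $/yr


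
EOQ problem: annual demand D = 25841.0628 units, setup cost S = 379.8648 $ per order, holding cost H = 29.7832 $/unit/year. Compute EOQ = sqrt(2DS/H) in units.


2*D*S = 2 * 25841.0628 * 379.8648 = 19632220.3046
2*D*S/H = 659170.9522
EOQ = sqrt(659170.9522) = 811.8934

811.8934 units


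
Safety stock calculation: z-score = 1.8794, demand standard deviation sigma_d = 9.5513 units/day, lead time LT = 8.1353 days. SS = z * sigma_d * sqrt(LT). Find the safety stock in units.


sqrt(LT) = sqrt(8.1353) = 2.8522
SS = 1.8794 * 9.5513 * 2.8522 = 51.1998

51.1998 units


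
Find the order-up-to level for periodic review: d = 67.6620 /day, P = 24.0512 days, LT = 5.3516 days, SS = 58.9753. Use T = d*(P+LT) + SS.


P + LT = 29.4028
d*(P+LT) = 67.6620 * 29.4028 = 1989.4523
T = 1989.4523 + 58.9753 = 2048.4276

2048.4276 units


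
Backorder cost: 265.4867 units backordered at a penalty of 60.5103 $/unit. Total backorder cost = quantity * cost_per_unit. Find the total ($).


Total = 265.4867 * 60.5103 = 16064.6799

16064.6799 $


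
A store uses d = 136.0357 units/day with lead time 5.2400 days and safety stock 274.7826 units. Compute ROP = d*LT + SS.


d*LT = 136.0357 * 5.2400 = 712.8271
ROP = 712.8271 + 274.7826 = 987.6097

987.6097 units


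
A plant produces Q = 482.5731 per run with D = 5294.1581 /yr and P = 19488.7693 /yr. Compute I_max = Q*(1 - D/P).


D/P = 0.2717
1 - D/P = 0.7283
I_max = 482.5731 * 0.7283 = 351.4813

351.4813 units


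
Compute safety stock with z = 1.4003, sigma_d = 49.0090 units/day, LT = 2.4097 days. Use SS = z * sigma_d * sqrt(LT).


sqrt(LT) = sqrt(2.4097) = 1.5523
SS = 1.4003 * 49.0090 * 1.5523 = 106.5316

106.5316 units


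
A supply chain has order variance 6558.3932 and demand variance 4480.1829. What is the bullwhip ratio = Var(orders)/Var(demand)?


BW = 6558.3932 / 4480.1829 = 1.4639

1.4639


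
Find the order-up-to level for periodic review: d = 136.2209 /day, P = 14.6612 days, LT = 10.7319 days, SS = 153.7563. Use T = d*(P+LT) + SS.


P + LT = 25.3931
d*(P+LT) = 136.2209 * 25.3931 = 3459.0709
T = 3459.0709 + 153.7563 = 3612.8272

3612.8272 units


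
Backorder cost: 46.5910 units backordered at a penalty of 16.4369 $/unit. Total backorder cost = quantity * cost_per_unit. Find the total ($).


Total = 46.5910 * 16.4369 = 765.8116

765.8116 $


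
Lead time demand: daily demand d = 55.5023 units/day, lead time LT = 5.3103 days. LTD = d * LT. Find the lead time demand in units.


LTD = 55.5023 * 5.3103 = 294.7339

294.7339 units


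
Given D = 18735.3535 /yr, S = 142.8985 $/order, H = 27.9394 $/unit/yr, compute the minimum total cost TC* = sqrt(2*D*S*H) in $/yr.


2*D*S*H = 149601735.9046
TC* = sqrt(149601735.9046) = 12231.1788

12231.1788 $/yr


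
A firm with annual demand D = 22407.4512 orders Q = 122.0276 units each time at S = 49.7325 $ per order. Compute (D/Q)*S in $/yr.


Number of orders = D/Q = 183.6261
Cost = 183.6261 * 49.7325 = 9132.1846

9132.1846 $/yr


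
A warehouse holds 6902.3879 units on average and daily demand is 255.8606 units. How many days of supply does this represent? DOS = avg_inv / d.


DOS = 6902.3879 / 255.8606 = 26.9771

26.9771 days


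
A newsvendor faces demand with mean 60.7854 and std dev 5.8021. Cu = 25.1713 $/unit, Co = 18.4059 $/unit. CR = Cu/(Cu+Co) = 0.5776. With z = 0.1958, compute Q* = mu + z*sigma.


CR = Cu/(Cu+Co) = 25.1713/(25.1713+18.4059) = 0.5776
z = 0.1958
Q* = 60.7854 + 0.1958 * 5.8021 = 61.9215

61.9215 units


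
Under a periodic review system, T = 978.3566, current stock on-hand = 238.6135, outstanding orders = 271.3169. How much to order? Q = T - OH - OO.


Inventory position = OH + OO = 238.6135 + 271.3169 = 509.9304
Q = 978.3566 - 509.9304 = 468.4262

468.4262 units


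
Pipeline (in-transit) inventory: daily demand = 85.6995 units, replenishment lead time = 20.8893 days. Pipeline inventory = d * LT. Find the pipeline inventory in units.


Pipeline = 85.6995 * 20.8893 = 1790.2026

1790.2026 units


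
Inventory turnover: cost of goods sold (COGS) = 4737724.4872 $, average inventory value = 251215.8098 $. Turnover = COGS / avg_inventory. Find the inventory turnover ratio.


Turnover = 4737724.4872 / 251215.8098 = 18.8592

18.8592


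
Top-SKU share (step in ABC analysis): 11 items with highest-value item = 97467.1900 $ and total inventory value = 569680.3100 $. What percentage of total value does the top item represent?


Top item = 97467.1900
Total = 569680.3100
Percentage = 97467.1900 / 569680.3100 * 100 = 17.1091

17.1091%


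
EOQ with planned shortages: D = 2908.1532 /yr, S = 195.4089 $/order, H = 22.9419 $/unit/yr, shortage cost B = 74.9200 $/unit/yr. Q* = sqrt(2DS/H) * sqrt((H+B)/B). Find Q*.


sqrt(2DS/H) = 222.5774
sqrt((H+B)/B) = 1.1429
Q* = 222.5774 * 1.1429 = 254.3836

254.3836 units
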